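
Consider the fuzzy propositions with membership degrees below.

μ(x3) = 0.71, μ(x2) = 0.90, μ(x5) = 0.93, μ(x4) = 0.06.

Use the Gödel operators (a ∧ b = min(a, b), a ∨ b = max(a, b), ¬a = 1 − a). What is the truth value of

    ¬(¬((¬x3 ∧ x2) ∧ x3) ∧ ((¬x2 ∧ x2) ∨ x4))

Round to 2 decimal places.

¬x3 = 1 − 0.71 = 0.29
¬x3 ∧ x2 = min(a, b) on (0.29, 0.90) = 0.29
(¬x3 ∧ x2) ∧ x3 = min(a, b) on (0.29, 0.71) = 0.29
¬((¬x3 ∧ x2) ∧ x3) = 1 − 0.29 = 0.71
¬x2 = 1 − 0.90 = 0.10
¬x2 ∧ x2 = min(a, b) on (0.10, 0.90) = 0.10
(¬x2 ∧ x2) ∨ x4 = max(a, b) on (0.10, 0.06) = 0.10
¬((¬x3 ∧ x2) ∧ x3) ∧ ((¬x2 ∧ x2) ∨ x4) = min(a, b) on (0.71, 0.10) = 0.10
¬(¬((¬x3 ∧ x2) ∧ x3) ∧ ((¬x2 ∧ x2) ∨ x4)) = 1 − 0.10 = 0.90

0.90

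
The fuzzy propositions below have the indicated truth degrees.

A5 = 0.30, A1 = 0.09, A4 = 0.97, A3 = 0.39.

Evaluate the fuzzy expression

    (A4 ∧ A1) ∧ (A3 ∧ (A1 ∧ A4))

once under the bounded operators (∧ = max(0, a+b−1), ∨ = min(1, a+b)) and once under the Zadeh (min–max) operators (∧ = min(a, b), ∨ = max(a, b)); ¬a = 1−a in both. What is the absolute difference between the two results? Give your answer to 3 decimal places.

Under bounded:
  A4 ∧ A1 = max(0, a+b−1) on (0.97, 0.09) = 0.06
  A1 ∧ A4 = max(0, a+b−1) on (0.09, 0.97) = 0.06
  A3 ∧ (A1 ∧ A4) = max(0, a+b−1) on (0.39, 0.06) = 0.00
  (A4 ∧ A1) ∧ (A3 ∧ (A1 ∧ A4)) = max(0, a+b−1) on (0.06, 0.00) = 0.00
  → value = 0.0000
Under Zadeh (min–max):
  A4 ∧ A1 = min(a, b) on (0.97, 0.09) = 0.09
  A1 ∧ A4 = min(a, b) on (0.09, 0.97) = 0.09
  A3 ∧ (A1 ∧ A4) = min(a, b) on (0.39, 0.09) = 0.09
  (A4 ∧ A1) ∧ (A3 ∧ (A1 ∧ A4)) = min(a, b) on (0.09, 0.09) = 0.09
  → value = 0.0900
|0.0000 − 0.0900| = 0.090

0.090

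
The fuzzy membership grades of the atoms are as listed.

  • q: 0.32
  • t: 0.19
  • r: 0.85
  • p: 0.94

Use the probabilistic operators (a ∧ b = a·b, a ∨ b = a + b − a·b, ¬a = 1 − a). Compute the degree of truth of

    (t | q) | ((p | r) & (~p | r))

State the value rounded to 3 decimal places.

0.918

t | q = a + b − a·b on (0.1900, 0.3200) = 0.4492
p | r = a + b − a·b on (0.9400, 0.8500) = 0.9910
~p = 1 − 0.9400 = 0.0600
~p | r = a + b − a·b on (0.0600, 0.8500) = 0.8590
(p | r) & (~p | r) = a·b on (0.9910, 0.8590) = 0.8513
(t | q) | ((p | r) & (~p | r)) = a + b − a·b on (0.4492, 0.8513) = 0.9181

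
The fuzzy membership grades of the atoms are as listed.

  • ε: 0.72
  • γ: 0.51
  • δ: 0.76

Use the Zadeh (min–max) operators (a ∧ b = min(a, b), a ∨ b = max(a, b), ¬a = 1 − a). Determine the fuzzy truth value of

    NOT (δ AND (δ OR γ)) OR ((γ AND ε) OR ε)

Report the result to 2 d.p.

0.72

δ OR γ = max(a, b) on (0.76, 0.51) = 0.76
δ AND (δ OR γ) = min(a, b) on (0.76, 0.76) = 0.76
NOT (δ AND (δ OR γ)) = 1 − 0.76 = 0.24
γ AND ε = min(a, b) on (0.51, 0.72) = 0.51
(γ AND ε) OR ε = max(a, b) on (0.51, 0.72) = 0.72
NOT (δ AND (δ OR γ)) OR ((γ AND ε) OR ε) = max(a, b) on (0.24, 0.72) = 0.72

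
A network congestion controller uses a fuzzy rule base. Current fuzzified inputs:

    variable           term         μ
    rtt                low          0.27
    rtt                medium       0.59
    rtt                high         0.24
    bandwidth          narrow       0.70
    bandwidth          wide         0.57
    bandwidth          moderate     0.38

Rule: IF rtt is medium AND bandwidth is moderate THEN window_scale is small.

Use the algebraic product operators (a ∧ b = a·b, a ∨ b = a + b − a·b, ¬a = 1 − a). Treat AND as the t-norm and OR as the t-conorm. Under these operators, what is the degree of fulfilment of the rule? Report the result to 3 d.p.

firing strength: medium=0.59, moderate=0.38; AND[a·b] → w = 0.2242

0.224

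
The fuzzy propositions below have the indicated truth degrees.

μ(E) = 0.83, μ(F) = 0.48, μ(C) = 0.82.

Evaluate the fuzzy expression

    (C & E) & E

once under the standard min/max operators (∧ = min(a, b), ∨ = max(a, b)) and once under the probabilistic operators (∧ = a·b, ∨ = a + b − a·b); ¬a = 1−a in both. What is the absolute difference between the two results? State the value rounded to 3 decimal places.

Under standard min/max:
  C & E = min(a, b) on (0.82, 0.83) = 0.82
  (C & E) & E = min(a, b) on (0.82, 0.83) = 0.82
  → value = 0.8200
Under probabilistic:
  C & E = a·b on (0.8200, 0.8300) = 0.6806
  (C & E) & E = a·b on (0.6806, 0.8300) = 0.5649
  → value = 0.5649
|0.8200 − 0.5649| = 0.255

0.255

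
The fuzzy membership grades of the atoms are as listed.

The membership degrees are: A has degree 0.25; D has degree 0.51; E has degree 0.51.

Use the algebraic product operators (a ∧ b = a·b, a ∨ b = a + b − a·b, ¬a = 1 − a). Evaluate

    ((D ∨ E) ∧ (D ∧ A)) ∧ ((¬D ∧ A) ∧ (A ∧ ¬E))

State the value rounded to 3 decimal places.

0.001

D ∨ E = a + b − a·b on (0.5100, 0.5100) = 0.7599
D ∧ A = a·b on (0.5100, 0.2500) = 0.1275
(D ∨ E) ∧ (D ∧ A) = a·b on (0.7599, 0.1275) = 0.0969
¬D = 1 − 0.5100 = 0.4900
¬D ∧ A = a·b on (0.4900, 0.2500) = 0.1225
¬E = 1 − 0.5100 = 0.4900
A ∧ ¬E = a·b on (0.2500, 0.4900) = 0.1225
(¬D ∧ A) ∧ (A ∧ ¬E) = a·b on (0.1225, 0.1225) = 0.0150
((D ∨ E) ∧ (D ∧ A)) ∧ ((¬D ∧ A) ∧ (A ∧ ¬E)) = a·b on (0.0969, 0.0150) = 0.0015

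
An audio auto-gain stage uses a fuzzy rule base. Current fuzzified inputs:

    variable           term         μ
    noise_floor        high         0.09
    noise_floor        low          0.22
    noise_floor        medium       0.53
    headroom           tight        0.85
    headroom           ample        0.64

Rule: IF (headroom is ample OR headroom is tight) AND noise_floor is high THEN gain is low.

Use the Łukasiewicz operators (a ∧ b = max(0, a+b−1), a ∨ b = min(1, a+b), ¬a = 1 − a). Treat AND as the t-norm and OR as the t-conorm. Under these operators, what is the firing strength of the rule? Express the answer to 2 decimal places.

firing strength: (ample=0.64 OR tight=0.85) = 1.00; AND[max(0, a+b−1)] with high=0.09 → w = 0.09

0.09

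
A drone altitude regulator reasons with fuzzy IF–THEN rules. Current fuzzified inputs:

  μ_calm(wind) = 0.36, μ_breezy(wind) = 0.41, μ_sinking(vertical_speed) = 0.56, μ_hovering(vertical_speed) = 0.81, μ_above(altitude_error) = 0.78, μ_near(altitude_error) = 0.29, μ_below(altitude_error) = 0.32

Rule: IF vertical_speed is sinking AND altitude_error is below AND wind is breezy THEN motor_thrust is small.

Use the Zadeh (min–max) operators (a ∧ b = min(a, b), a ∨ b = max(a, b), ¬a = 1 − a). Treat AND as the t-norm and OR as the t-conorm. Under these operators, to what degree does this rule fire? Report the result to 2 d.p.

firing strength: sinking=0.56, below=0.32, breezy=0.41; AND[min(a, b)] → w = 0.32

0.32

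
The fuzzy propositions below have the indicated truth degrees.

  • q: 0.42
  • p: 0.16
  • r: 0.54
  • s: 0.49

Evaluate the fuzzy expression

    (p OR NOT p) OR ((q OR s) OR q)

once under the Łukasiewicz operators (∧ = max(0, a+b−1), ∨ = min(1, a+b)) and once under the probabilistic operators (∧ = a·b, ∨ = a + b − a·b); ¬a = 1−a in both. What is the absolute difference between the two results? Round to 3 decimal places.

0.023

Under Łukasiewicz:
  NOT p = 1 − 0.16 = 0.84
  p OR NOT p = min(1, a+b) on (0.16, 0.84) = 1.00
  q OR s = min(1, a+b) on (0.42, 0.49) = 0.91
  (q OR s) OR q = min(1, a+b) on (0.91, 0.42) = 1.00
  (p OR NOT p) OR ((q OR s) OR q) = min(1, a+b) on (1.00, 1.00) = 1.00
  → value = 1.0000
Under probabilistic:
  NOT p = 1 − 0.1600 = 0.8400
  p OR NOT p = a + b − a·b on (0.1600, 0.8400) = 0.8656
  q OR s = a + b − a·b on (0.4200, 0.4900) = 0.7042
  (q OR s) OR q = a + b − a·b on (0.7042, 0.4200) = 0.8284
  (p OR NOT p) OR ((q OR s) OR q) = a + b − a·b on (0.8656, 0.8284) = 0.9769
  → value = 0.9769
|1.0000 − 0.9769| = 0.023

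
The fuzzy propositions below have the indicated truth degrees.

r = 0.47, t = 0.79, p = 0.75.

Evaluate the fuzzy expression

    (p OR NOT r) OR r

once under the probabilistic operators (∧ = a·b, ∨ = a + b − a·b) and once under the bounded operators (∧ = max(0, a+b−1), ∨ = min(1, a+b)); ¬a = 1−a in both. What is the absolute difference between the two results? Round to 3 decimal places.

0.062

Under probabilistic:
  NOT r = 1 − 0.4700 = 0.5300
  p OR NOT r = a + b − a·b on (0.7500, 0.5300) = 0.8825
  (p OR NOT r) OR r = a + b − a·b on (0.8825, 0.4700) = 0.9377
  → value = 0.9377
Under bounded:
  NOT r = 1 − 0.47 = 0.53
  p OR NOT r = min(1, a+b) on (0.75, 0.53) = 1.00
  (p OR NOT r) OR r = min(1, a+b) on (1.00, 0.47) = 1.00
  → value = 1.0000
|0.9377 − 1.0000| = 0.062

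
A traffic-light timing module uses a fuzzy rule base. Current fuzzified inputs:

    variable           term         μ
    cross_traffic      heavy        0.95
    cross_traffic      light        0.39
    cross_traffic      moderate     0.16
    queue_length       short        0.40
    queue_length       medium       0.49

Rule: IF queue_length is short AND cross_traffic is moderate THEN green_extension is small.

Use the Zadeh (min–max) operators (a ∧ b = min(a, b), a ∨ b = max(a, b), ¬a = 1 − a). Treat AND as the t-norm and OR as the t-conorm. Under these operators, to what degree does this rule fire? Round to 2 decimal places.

0.16

firing strength: short=0.40, moderate=0.16; AND[min(a, b)] → w = 0.16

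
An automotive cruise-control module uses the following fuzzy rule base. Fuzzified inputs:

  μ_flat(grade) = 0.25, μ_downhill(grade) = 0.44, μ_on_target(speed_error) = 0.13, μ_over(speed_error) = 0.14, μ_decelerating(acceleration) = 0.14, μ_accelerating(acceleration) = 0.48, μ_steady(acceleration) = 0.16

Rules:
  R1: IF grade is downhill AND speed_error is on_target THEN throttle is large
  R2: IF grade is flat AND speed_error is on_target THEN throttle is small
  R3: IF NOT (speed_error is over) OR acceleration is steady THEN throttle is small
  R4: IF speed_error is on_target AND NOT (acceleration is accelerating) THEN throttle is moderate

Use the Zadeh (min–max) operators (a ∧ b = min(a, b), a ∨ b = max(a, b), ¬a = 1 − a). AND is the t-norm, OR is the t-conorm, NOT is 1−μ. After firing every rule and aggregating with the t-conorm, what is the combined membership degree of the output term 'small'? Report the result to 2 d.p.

0.86

R1: downhill=0.44, on_target=0.13; AND[min(a, b)] → w = 0.13
R2: flat=0.25, on_target=0.13; AND[min(a, b)] → w = 0.13
R3: ¬over=1−0.14=0.86, steady=0.16; OR[max(a, b)] → w = 0.86
R4: on_target=0.13, ¬accelerating=1−0.48=0.52; AND[min(a, b)] → w = 0.13
Rules with consequent 'small': {R2, R3} → strengths 0.13, 0.86
Aggregate via t-conorm [max(a, b)]: 0.86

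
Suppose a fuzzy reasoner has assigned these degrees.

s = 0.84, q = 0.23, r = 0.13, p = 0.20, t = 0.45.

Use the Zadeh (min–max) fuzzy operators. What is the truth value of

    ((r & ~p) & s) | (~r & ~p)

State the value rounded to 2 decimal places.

~p = 1 − 0.20 = 0.80
r & ~p = min(a, b) on (0.13, 0.80) = 0.13
(r & ~p) & s = min(a, b) on (0.13, 0.84) = 0.13
~r = 1 − 0.13 = 0.87
~p = 1 − 0.20 = 0.80
~r & ~p = min(a, b) on (0.87, 0.80) = 0.80
((r & ~p) & s) | (~r & ~p) = max(a, b) on (0.13, 0.80) = 0.80

0.80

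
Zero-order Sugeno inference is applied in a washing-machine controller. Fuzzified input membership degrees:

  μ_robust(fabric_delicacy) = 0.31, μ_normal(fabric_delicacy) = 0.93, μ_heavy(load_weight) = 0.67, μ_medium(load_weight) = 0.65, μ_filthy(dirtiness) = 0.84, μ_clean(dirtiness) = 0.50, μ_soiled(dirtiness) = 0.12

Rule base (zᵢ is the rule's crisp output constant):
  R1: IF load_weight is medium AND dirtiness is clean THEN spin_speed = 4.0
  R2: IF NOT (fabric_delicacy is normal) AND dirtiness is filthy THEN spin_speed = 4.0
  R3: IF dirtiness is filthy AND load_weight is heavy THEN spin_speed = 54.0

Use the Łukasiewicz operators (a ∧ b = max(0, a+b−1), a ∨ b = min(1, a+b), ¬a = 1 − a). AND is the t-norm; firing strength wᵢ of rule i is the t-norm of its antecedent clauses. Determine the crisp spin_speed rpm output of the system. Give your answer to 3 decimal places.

42.636

R1 (z=4.0): medium=0.65, clean=0.50; AND[max(0, a+b−1)] → w = 0.15
R2 (z=4.0): ¬normal=1−0.93=0.07, filthy=0.84; AND[max(0, a+b−1)] → w = 0.00
R3 (z=54.0): filthy=0.84, heavy=0.67; AND[max(0, a+b−1)] → w = 0.51
Weighted average = (0.15·4.0 + 0.00·4.0 + 0.51·54.0) / (0.15 + 0.00 + 0.51)
  = 28.1400 / 0.6600 = 42.636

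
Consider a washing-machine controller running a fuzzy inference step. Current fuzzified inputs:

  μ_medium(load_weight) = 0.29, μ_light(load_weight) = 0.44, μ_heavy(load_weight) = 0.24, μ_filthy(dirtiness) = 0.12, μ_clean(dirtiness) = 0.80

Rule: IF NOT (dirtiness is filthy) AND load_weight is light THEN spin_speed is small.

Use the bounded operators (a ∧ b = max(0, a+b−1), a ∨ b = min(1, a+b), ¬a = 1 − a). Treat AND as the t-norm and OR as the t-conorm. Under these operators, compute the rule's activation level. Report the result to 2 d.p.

firing strength: ¬filthy=1−0.12=0.88, light=0.44; AND[max(0, a+b−1)] → w = 0.32

0.32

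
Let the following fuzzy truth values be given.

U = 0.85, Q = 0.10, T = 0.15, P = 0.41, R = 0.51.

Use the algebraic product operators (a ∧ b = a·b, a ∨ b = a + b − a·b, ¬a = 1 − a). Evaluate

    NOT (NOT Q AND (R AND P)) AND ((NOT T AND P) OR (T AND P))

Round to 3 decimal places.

0.315

NOT Q = 1 − 0.1000 = 0.9000
R AND P = a·b on (0.5100, 0.4100) = 0.2091
NOT Q AND (R AND P) = a·b on (0.9000, 0.2091) = 0.1882
NOT (NOT Q AND (R AND P)) = 1 − 0.1882 = 0.8118
NOT T = 1 − 0.1500 = 0.8500
NOT T AND P = a·b on (0.8500, 0.4100) = 0.3485
T AND P = a·b on (0.1500, 0.4100) = 0.0615
(NOT T AND P) OR (T AND P) = a + b − a·b on (0.3485, 0.0615) = 0.3886
NOT (NOT Q AND (R AND P)) AND ((NOT T AND P) OR (T AND P)) = a·b on (0.8118, 0.3886) = 0.3154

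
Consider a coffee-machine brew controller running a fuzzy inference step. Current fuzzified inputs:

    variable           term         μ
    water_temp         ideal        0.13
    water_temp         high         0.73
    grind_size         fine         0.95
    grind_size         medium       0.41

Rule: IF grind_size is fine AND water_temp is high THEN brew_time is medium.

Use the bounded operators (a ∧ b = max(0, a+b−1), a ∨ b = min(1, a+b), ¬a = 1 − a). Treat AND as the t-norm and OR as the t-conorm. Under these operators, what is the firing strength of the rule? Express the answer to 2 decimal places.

firing strength: fine=0.95, high=0.73; AND[max(0, a+b−1)] → w = 0.68

0.68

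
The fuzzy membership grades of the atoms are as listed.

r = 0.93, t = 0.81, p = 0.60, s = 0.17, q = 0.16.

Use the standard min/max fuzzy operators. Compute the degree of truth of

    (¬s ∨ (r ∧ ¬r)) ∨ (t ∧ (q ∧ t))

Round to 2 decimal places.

¬s = 1 − 0.17 = 0.83
¬r = 1 − 0.93 = 0.07
r ∧ ¬r = min(a, b) on (0.93, 0.07) = 0.07
¬s ∨ (r ∧ ¬r) = max(a, b) on (0.83, 0.07) = 0.83
q ∧ t = min(a, b) on (0.16, 0.81) = 0.16
t ∧ (q ∧ t) = min(a, b) on (0.81, 0.16) = 0.16
(¬s ∨ (r ∧ ¬r)) ∨ (t ∧ (q ∧ t)) = max(a, b) on (0.83, 0.16) = 0.83

0.83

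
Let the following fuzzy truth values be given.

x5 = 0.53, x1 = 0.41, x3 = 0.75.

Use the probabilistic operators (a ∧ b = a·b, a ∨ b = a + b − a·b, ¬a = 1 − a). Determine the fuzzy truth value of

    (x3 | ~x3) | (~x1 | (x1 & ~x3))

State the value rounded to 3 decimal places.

~x3 = 1 − 0.7500 = 0.2500
x3 | ~x3 = a + b − a·b on (0.7500, 0.2500) = 0.8125
~x1 = 1 − 0.4100 = 0.5900
~x3 = 1 − 0.7500 = 0.2500
x1 & ~x3 = a·b on (0.4100, 0.2500) = 0.1025
~x1 | (x1 & ~x3) = a + b − a·b on (0.5900, 0.1025) = 0.6320
(x3 | ~x3) | (~x1 | (x1 & ~x3)) = a + b − a·b on (0.8125, 0.6320) = 0.9310

0.931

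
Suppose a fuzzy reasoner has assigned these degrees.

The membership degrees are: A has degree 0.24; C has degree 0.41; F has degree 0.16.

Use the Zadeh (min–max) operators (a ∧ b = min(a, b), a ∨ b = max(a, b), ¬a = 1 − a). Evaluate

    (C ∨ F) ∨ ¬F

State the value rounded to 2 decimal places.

C ∨ F = max(a, b) on (0.41, 0.16) = 0.41
¬F = 1 − 0.16 = 0.84
(C ∨ F) ∨ ¬F = max(a, b) on (0.41, 0.84) = 0.84

0.84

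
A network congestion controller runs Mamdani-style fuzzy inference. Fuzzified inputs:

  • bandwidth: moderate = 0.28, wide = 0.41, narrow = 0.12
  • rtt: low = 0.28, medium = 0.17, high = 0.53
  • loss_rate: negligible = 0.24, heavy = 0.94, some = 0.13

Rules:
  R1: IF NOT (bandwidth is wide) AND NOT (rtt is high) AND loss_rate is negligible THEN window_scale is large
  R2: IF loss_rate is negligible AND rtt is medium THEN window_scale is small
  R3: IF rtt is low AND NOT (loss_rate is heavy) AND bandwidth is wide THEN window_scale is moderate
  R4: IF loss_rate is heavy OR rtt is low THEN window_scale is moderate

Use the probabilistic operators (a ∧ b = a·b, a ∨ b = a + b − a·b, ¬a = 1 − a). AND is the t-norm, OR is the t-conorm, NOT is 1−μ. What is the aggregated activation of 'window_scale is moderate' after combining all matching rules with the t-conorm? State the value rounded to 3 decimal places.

0.957

R1: ¬wide=1−0.41=0.59, ¬high=1−0.53=0.47, negligible=0.24; AND[a·b] → w = 0.0666
R2: negligible=0.24, medium=0.17; AND[a·b] → w = 0.0408
R3: low=0.28, ¬heavy=1−0.94=0.06, wide=0.41; AND[a·b] → w = 0.0069
R4: heavy=0.94, low=0.28; OR[a + b − a·b] → w = 0.9568
Rules with consequent 'moderate': {R3, R4} → strengths 0.0069, 0.9568
Aggregate via t-conorm [a + b − a·b]: 0.9571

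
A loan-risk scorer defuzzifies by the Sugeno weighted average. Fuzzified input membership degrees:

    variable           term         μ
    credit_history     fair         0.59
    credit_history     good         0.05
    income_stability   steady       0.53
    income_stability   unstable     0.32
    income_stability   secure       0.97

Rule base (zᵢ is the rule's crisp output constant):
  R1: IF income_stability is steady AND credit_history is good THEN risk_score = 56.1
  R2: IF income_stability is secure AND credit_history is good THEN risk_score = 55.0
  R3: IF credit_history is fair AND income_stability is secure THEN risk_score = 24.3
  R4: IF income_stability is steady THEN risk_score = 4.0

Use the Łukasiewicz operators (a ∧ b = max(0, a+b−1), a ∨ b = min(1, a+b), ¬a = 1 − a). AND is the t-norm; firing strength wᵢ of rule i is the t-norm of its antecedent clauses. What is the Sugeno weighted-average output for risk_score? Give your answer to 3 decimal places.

15.160

R1 (z=56.1): steady=0.53, good=0.05; AND[max(0, a+b−1)] → w = 0.00
R2 (z=55.0): secure=0.97, good=0.05; AND[max(0, a+b−1)] → w = 0.02
R3 (z=24.3): fair=0.59, secure=0.97; AND[max(0, a+b−1)] → w = 0.56
R4 (z=4.0): steady=0.53 → w = 0.53
Weighted average = (0.00·56.1 + 0.02·55.0 + 0.56·24.3 + 0.53·4.0) / (0.00 + 0.02 + 0.56 + 0.53)
  = 16.8280 / 1.1100 = 15.160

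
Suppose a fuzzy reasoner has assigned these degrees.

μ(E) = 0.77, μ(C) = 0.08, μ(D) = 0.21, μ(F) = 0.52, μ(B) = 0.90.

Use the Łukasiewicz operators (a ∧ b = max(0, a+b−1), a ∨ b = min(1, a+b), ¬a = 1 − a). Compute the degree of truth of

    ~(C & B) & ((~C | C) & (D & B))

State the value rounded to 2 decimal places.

0.11

C & B = max(0, a+b−1) on (0.08, 0.90) = 0.00
~(C & B) = 1 − 0.00 = 1.00
~C = 1 − 0.08 = 0.92
~C | C = min(1, a+b) on (0.92, 0.08) = 1.00
D & B = max(0, a+b−1) on (0.21, 0.90) = 0.11
(~C | C) & (D & B) = max(0, a+b−1) on (1.00, 0.11) = 0.11
~(C & B) & ((~C | C) & (D & B)) = max(0, a+b−1) on (1.00, 0.11) = 0.11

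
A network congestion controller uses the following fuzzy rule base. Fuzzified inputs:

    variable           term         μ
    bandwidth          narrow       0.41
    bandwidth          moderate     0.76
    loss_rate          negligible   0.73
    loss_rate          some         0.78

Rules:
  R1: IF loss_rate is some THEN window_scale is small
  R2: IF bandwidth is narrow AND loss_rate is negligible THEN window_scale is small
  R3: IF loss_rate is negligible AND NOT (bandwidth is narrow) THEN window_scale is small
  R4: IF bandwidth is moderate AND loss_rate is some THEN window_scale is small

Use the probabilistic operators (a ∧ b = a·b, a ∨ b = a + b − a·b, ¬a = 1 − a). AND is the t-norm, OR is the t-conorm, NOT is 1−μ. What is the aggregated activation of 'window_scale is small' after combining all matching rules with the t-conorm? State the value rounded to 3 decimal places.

R1: some=0.78 → w = 0.7800
R2: narrow=0.41, negligible=0.73; AND[a·b] → w = 0.2993
R3: negligible=0.73, ¬narrow=1−0.41=0.59; AND[a·b] → w = 0.4307
R4: moderate=0.76, some=0.78; AND[a·b] → w = 0.5928
Rules with consequent 'small': {R1, R2, R3, R4} → strengths 0.7800, 0.2993, 0.4307, 0.5928
Aggregate via t-conorm [a + b − a·b]: 0.9643

0.964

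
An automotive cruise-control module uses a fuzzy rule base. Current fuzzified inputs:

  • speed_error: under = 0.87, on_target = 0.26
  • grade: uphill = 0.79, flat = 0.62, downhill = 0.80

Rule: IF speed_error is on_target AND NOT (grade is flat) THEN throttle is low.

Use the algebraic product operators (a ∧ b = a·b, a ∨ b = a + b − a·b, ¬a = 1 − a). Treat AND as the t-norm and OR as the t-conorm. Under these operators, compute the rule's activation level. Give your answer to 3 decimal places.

0.099

firing strength: on_target=0.26, ¬flat=1−0.62=0.38; AND[a·b] → w = 0.0988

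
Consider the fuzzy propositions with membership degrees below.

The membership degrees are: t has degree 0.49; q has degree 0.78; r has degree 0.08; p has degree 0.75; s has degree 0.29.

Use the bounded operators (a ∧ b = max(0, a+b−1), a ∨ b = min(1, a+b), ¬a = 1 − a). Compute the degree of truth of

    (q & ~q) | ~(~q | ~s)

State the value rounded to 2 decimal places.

0.07

~q = 1 − 0.78 = 0.22
q & ~q = max(0, a+b−1) on (0.78, 0.22) = 0.00
~q = 1 − 0.78 = 0.22
~s = 1 − 0.29 = 0.71
~q | ~s = min(1, a+b) on (0.22, 0.71) = 0.93
~(~q | ~s) = 1 − 0.93 = 0.07
(q & ~q) | ~(~q | ~s) = min(1, a+b) on (0.00, 0.07) = 0.07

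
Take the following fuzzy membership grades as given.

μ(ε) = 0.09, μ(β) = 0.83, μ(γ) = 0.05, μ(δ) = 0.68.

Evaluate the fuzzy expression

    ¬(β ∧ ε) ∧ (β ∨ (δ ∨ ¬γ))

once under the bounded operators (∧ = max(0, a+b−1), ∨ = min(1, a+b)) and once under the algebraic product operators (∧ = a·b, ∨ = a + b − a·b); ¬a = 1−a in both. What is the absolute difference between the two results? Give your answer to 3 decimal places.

0.077

Under bounded:
  β ∧ ε = max(0, a+b−1) on (0.83, 0.09) = 0.00
  ¬(β ∧ ε) = 1 − 0.00 = 1.00
  ¬γ = 1 − 0.05 = 0.95
  δ ∨ ¬γ = min(1, a+b) on (0.68, 0.95) = 1.00
  β ∨ (δ ∨ ¬γ) = min(1, a+b) on (0.83, 1.00) = 1.00
  ¬(β ∧ ε) ∧ (β ∨ (δ ∨ ¬γ)) = max(0, a+b−1) on (1.00, 1.00) = 1.00
  → value = 1.0000
Under algebraic product:
  β ∧ ε = a·b on (0.8300, 0.0900) = 0.0747
  ¬(β ∧ ε) = 1 − 0.0747 = 0.9253
  ¬γ = 1 − 0.0500 = 0.9500
  δ ∨ ¬γ = a + b − a·b on (0.6800, 0.9500) = 0.9840
  β ∨ (δ ∨ ¬γ) = a + b − a·b on (0.8300, 0.9840) = 0.9973
  ¬(β ∧ ε) ∧ (β ∨ (δ ∨ ¬γ)) = a·b on (0.9253, 0.9973) = 0.9228
  → value = 0.9228
|1.0000 − 0.9228| = 0.077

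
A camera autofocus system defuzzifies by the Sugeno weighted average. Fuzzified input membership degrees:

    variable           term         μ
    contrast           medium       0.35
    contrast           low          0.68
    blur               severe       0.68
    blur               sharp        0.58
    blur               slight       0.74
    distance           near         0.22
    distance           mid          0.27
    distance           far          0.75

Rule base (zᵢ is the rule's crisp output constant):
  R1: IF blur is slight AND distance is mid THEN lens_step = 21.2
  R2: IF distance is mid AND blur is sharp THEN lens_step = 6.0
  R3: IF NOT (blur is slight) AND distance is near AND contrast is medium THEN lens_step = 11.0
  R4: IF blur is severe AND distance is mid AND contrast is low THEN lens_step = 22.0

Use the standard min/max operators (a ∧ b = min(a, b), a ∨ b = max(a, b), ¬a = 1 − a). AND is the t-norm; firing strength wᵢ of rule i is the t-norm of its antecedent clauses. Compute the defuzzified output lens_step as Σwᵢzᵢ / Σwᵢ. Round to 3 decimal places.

R1 (z=21.2): slight=0.74, mid=0.27; AND[min(a, b)] → w = 0.27
R2 (z=6.0): mid=0.27, sharp=0.58; AND[min(a, b)] → w = 0.27
R3 (z=11.0): ¬slight=1−0.74=0.26, near=0.22, medium=0.35; AND[min(a, b)] → w = 0.22
R4 (z=22.0): severe=0.68, mid=0.27, low=0.68; AND[min(a, b)] → w = 0.27
Weighted average = (0.27·21.2 + 0.27·6.0 + 0.22·11.0 + 0.27·22.0) / (0.27 + 0.27 + 0.22 + 0.27)
  = 15.7040 / 1.0300 = 15.247

15.247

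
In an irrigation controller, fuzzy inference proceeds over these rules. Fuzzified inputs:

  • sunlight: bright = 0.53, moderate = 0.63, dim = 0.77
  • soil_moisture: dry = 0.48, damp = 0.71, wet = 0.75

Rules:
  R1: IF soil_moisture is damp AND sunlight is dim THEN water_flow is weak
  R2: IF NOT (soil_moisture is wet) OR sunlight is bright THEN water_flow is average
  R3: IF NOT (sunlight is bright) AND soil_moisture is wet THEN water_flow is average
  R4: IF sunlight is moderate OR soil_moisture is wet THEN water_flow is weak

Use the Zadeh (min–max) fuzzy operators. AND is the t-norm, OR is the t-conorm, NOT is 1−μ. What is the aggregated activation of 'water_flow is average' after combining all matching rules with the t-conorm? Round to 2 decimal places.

0.53

R1: damp=0.71, dim=0.77; AND[min(a, b)] → w = 0.71
R2: ¬wet=1−0.75=0.25, bright=0.53; OR[max(a, b)] → w = 0.53
R3: ¬bright=1−0.53=0.47, wet=0.75; AND[min(a, b)] → w = 0.47
R4: moderate=0.63, wet=0.75; OR[max(a, b)] → w = 0.75
Rules with consequent 'average': {R2, R3} → strengths 0.53, 0.47
Aggregate via t-conorm [max(a, b)]: 0.53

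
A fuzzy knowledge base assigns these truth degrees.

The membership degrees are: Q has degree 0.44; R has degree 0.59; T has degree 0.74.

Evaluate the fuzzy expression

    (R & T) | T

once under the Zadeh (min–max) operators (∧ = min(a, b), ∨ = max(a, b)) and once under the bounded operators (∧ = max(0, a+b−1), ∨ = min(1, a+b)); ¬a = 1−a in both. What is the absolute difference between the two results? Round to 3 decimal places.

Under Zadeh (min–max):
  R & T = min(a, b) on (0.59, 0.74) = 0.59
  (R & T) | T = max(a, b) on (0.59, 0.74) = 0.74
  → value = 0.7400
Under bounded:
  R & T = max(0, a+b−1) on (0.59, 0.74) = 0.33
  (R & T) | T = min(1, a+b) on (0.33, 0.74) = 1.00
  → value = 1.0000
|0.7400 − 1.0000| = 0.260

0.260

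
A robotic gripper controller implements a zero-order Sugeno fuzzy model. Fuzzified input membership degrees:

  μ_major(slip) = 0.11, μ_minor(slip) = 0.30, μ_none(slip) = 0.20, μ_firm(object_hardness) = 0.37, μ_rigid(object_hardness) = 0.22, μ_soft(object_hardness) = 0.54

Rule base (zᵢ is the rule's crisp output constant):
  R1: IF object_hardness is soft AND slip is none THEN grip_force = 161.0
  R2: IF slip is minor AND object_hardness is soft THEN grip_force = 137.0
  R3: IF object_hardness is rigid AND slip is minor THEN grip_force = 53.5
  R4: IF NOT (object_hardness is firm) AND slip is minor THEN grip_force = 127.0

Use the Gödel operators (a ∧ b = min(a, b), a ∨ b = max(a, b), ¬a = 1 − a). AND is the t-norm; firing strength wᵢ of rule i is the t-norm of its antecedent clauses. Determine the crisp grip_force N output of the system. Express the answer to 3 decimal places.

R1 (z=161.0): soft=0.54, none=0.20; AND[min(a, b)] → w = 0.20
R2 (z=137.0): minor=0.30, soft=0.54; AND[min(a, b)] → w = 0.30
R3 (z=53.5): rigid=0.22, minor=0.30; AND[min(a, b)] → w = 0.22
R4 (z=127.0): ¬firm=1−0.37=0.63, minor=0.30; AND[min(a, b)] → w = 0.30
Weighted average = (0.20·161.0 + 0.30·137.0 + 0.22·53.5 + 0.30·127.0) / (0.20 + 0.30 + 0.22 + 0.30)
  = 123.1700 / 1.0200 = 120.755

120.755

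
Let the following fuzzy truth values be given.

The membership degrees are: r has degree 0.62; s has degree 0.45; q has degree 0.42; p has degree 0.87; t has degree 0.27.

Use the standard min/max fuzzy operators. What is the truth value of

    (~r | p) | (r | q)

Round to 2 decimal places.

0.87

~r = 1 − 0.62 = 0.38
~r | p = max(a, b) on (0.38, 0.87) = 0.87
r | q = max(a, b) on (0.62, 0.42) = 0.62
(~r | p) | (r | q) = max(a, b) on (0.87, 0.62) = 0.87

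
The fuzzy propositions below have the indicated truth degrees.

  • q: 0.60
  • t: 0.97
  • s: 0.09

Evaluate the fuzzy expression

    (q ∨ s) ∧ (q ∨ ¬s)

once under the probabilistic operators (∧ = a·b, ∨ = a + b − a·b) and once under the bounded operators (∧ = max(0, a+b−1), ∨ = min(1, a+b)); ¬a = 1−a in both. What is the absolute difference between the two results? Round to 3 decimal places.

0.077

Under probabilistic:
  q ∨ s = a + b − a·b on (0.6000, 0.0900) = 0.6360
  ¬s = 1 − 0.0900 = 0.9100
  q ∨ ¬s = a + b − a·b on (0.6000, 0.9100) = 0.9640
  (q ∨ s) ∧ (q ∨ ¬s) = a·b on (0.6360, 0.9640) = 0.6131
  → value = 0.6131
Under bounded:
  q ∨ s = min(1, a+b) on (0.60, 0.09) = 0.69
  ¬s = 1 − 0.09 = 0.91
  q ∨ ¬s = min(1, a+b) on (0.60, 0.91) = 1.00
  (q ∨ s) ∧ (q ∨ ¬s) = max(0, a+b−1) on (0.69, 1.00) = 0.69
  → value = 0.6900
|0.6131 − 0.6900| = 0.077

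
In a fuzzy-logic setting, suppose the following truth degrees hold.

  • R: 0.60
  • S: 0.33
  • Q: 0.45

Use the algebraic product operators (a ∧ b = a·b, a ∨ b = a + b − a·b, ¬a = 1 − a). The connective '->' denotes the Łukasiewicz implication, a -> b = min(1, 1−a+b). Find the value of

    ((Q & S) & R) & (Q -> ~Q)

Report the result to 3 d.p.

Q & S = a·b on (0.4500, 0.3300) = 0.1485
(Q & S) & R = a·b on (0.1485, 0.6000) = 0.0891
~Q = 1 − 0.4500 = 0.5500
Q -> ~Q  [Łukasiewicz: min(1, 1−a+b)] with a=0.4500, b=0.5500 → 1.0000
((Q & S) & R) & (Q -> ~Q) = a·b on (0.0891, 1.0000) = 0.0891

0.089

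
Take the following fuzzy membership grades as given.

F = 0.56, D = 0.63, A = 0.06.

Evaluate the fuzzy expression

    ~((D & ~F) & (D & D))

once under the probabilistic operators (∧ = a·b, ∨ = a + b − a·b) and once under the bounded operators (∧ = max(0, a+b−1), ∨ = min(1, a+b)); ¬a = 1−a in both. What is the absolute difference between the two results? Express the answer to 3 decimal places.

0.110

Under probabilistic:
  ~F = 1 − 0.5600 = 0.4400
  D & ~F = a·b on (0.6300, 0.4400) = 0.2772
  D & D = a·b on (0.6300, 0.6300) = 0.3969
  (D & ~F) & (D & D) = a·b on (0.2772, 0.3969) = 0.1100
  ~((D & ~F) & (D & D)) = 1 − 0.1100 = 0.8900
  → value = 0.8900
Under bounded:
  ~F = 1 − 0.56 = 0.44
  D & ~F = max(0, a+b−1) on (0.63, 0.44) = 0.07
  D & D = max(0, a+b−1) on (0.63, 0.63) = 0.26
  (D & ~F) & (D & D) = max(0, a+b−1) on (0.07, 0.26) = 0.00
  ~((D & ~F) & (D & D)) = 1 − 0.00 = 1.00
  → value = 1.0000
|0.8900 − 1.0000| = 0.110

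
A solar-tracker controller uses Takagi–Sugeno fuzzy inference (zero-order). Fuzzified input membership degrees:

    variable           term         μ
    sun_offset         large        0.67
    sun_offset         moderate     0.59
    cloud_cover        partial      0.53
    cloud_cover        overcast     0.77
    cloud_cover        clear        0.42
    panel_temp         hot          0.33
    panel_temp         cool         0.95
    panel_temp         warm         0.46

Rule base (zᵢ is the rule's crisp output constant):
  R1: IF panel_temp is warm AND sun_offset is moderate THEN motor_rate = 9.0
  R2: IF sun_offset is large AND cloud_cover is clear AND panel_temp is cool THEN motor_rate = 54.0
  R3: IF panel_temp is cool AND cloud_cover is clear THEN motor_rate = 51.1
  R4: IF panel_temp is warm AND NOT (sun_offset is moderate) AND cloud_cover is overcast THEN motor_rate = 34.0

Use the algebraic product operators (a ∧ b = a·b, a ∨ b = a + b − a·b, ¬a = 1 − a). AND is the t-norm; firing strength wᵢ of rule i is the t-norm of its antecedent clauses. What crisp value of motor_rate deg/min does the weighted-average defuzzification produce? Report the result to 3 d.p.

R1 (z=9.0): warm=0.46, moderate=0.59; AND[a·b] → w = 0.2714
R2 (z=54.0): large=0.67, clear=0.42, cool=0.95; AND[a·b] → w = 0.2673
R3 (z=51.1): cool=0.95, clear=0.42; AND[a·b] → w = 0.3990
R4 (z=34.0): warm=0.46, ¬moderate=1−0.59=0.41, overcast=0.77; AND[a·b] → w = 0.1452
Weighted average = (0.2714·9.0 + 0.2673·54.0 + 0.3990·51.1 + 0.1452·34.0) / (0.2714 + 0.2673 + 0.3990 + 0.1452)
  = 42.2049 / 1.0830 = 38.972

38.972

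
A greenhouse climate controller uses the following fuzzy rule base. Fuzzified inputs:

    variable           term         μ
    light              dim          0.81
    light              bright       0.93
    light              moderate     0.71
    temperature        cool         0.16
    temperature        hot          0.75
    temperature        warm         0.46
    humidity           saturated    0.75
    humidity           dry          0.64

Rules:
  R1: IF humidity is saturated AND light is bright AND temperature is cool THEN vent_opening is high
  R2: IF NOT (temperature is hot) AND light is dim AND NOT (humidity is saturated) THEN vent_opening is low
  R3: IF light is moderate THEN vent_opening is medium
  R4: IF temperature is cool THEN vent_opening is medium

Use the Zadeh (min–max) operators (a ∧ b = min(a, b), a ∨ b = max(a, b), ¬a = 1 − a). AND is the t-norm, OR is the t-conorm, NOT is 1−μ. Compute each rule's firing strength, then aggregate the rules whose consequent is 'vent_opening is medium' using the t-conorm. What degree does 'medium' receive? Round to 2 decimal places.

R1: saturated=0.75, bright=0.93, cool=0.16; AND[min(a, b)] → w = 0.16
R2: ¬hot=1−0.75=0.25, dim=0.81, ¬saturated=1−0.75=0.25; AND[min(a, b)] → w = 0.25
R3: moderate=0.71 → w = 0.71
R4: cool=0.16 → w = 0.16
Rules with consequent 'medium': {R3, R4} → strengths 0.71, 0.16
Aggregate via t-conorm [max(a, b)]: 0.71

0.71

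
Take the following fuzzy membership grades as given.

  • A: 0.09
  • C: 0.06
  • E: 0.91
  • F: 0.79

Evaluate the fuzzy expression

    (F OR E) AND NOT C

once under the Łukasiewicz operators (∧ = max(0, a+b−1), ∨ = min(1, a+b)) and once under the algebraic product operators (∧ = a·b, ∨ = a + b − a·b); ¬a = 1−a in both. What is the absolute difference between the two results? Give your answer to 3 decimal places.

Under Łukasiewicz:
  F OR E = min(1, a+b) on (0.79, 0.91) = 1.00
  NOT C = 1 − 0.06 = 0.94
  (F OR E) AND NOT C = max(0, a+b−1) on (1.00, 0.94) = 0.94
  → value = 0.9400
Under algebraic product:
  F OR E = a + b − a·b on (0.7900, 0.9100) = 0.9811
  NOT C = 1 − 0.0600 = 0.9400
  (F OR E) AND NOT C = a·b on (0.9811, 0.9400) = 0.9222
  → value = 0.9222
|0.9400 − 0.9222| = 0.018

0.018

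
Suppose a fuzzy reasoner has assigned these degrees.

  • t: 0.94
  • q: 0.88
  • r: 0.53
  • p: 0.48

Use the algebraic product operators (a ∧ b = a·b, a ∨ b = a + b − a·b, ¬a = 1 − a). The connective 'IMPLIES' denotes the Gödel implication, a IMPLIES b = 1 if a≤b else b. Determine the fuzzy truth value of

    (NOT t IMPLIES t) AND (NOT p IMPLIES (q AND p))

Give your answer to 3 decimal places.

NOT t = 1 − 0.9400 = 0.0600
NOT t IMPLIES t  [Gödel: 1 if a≤b else b] with a=0.0600, b=0.9400 → 1.0000
NOT p = 1 − 0.4800 = 0.5200
q AND p = a·b on (0.8800, 0.4800) = 0.4224
NOT p IMPLIES (q AND p)  [Gödel: 1 if a≤b else b] with a=0.5200, b=0.4224 → 0.4224
(NOT t IMPLIES t) AND (NOT p IMPLIES (q AND p)) = a·b on (1.0000, 0.4224) = 0.4224

0.422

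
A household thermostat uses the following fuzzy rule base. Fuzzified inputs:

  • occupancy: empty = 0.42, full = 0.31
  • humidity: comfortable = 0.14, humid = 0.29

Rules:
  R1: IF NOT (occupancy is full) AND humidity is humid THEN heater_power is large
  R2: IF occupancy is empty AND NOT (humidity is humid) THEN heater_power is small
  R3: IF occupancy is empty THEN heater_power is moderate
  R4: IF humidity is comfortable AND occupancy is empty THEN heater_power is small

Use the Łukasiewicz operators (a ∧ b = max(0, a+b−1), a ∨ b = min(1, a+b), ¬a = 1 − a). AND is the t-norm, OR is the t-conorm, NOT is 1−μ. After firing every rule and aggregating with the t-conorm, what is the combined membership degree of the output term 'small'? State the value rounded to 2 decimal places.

R1: ¬full=1−0.31=0.69, humid=0.29; AND[max(0, a+b−1)] → w = 0.00
R2: empty=0.42, ¬humid=1−0.29=0.71; AND[max(0, a+b−1)] → w = 0.13
R3: empty=0.42 → w = 0.42
R4: comfortable=0.14, empty=0.42; AND[max(0, a+b−1)] → w = 0.00
Rules with consequent 'small': {R2, R4} → strengths 0.13, 0.00
Aggregate via t-conorm [min(1, a+b)]: 0.13

0.13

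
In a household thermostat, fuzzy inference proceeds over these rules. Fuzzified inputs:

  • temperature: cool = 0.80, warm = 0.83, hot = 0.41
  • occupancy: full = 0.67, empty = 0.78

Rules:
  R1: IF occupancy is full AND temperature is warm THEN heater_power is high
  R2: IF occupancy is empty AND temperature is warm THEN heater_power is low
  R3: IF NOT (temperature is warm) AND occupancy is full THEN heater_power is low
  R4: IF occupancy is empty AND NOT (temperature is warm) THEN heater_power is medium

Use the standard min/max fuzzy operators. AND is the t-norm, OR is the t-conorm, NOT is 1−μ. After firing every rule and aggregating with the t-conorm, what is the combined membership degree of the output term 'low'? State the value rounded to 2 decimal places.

R1: full=0.67, warm=0.83; AND[min(a, b)] → w = 0.67
R2: empty=0.78, warm=0.83; AND[min(a, b)] → w = 0.78
R3: ¬warm=1−0.83=0.17, full=0.67; AND[min(a, b)] → w = 0.17
R4: empty=0.78, ¬warm=1−0.83=0.17; AND[min(a, b)] → w = 0.17
Rules with consequent 'low': {R2, R3} → strengths 0.78, 0.17
Aggregate via t-conorm [max(a, b)]: 0.78

0.78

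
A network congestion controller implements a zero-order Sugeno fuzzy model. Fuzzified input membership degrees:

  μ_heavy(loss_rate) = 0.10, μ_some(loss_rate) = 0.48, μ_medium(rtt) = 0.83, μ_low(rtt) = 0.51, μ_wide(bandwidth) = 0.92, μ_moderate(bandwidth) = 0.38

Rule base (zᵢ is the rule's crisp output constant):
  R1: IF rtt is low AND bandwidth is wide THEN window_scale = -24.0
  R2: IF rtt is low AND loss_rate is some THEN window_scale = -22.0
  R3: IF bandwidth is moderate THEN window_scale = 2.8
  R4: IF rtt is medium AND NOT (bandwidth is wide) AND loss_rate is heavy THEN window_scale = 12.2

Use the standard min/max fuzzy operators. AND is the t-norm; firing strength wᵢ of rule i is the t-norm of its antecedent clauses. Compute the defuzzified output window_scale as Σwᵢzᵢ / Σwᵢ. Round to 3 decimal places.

-14.317

R1 (z=-24.0): low=0.51, wide=0.92; AND[min(a, b)] → w = 0.51
R2 (z=-22.0): low=0.51, some=0.48; AND[min(a, b)] → w = 0.48
R3 (z=2.8): moderate=0.38 → w = 0.38
R4 (z=12.2): medium=0.83, ¬wide=1−0.92=0.08, heavy=0.10; AND[min(a, b)] → w = 0.08
Weighted average = (0.51·-24.0 + 0.48·-22.0 + 0.38·2.8 + 0.08·12.2) / (0.51 + 0.48 + 0.38 + 0.08)
  = -20.7600 / 1.4500 = -14.317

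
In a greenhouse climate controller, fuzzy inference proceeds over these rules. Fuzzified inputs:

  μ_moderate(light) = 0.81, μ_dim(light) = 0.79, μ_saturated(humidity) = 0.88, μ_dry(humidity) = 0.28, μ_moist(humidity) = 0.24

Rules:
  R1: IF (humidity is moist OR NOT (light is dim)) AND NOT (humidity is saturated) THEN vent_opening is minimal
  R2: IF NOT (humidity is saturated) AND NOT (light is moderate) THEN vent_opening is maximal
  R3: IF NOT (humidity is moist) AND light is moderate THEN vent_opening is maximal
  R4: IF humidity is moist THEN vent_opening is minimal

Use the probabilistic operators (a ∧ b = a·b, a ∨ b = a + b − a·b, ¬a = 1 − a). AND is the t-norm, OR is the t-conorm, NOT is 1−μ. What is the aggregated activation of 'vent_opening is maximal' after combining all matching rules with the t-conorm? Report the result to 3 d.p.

0.624

R1: (moist=0.24 OR ¬dim=1−0.79=0.21) = 0.3996; AND[a·b] with ¬saturated=1−0.88=0.12 → w = 0.0480
R2: ¬saturated=1−0.88=0.12, ¬moderate=1−0.81=0.19; AND[a·b] → w = 0.0228
R3: ¬moist=1−0.24=0.76, moderate=0.81; AND[a·b] → w = 0.6156
R4: moist=0.24 → w = 0.2400
Rules with consequent 'maximal': {R2, R3} → strengths 0.0228, 0.6156
Aggregate via t-conorm [a + b − a·b]: 0.6244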